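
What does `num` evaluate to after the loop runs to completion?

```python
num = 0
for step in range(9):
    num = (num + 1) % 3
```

Let's trace through this code step by step.

Initialize: num = 0
Entering loop: for step in range(9):
After iteration 1: step = 0, num = 1
After iteration 2: step = 1, num = 2
After iteration 3: step = 2, num = 0
After iteration 4: step = 3, num = 1
After iteration 5: step = 4, num = 2
After iteration 6: step = 5, num = 0
After iteration 7: step = 6, num = 1
After iteration 8: step = 7, num = 2
After iteration 9: step = 8, num = 0
Loop ends.

Final answer: 0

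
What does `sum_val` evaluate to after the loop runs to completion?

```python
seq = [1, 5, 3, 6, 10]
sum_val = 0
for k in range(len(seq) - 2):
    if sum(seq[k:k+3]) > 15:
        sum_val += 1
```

Let's trace through this code step by step.

Initialize: seq = [1, 5, 3, 6, 10]
Initialize: sum_val = 0
Entering loop: for k in range(len(seq) - 2):
After iteration 1: k = 0, sum_val = 0
After iteration 2: k = 1, sum_val = 0
After iteration 3: k = 2, sum_val = 1
Loop ends.

Final answer: 1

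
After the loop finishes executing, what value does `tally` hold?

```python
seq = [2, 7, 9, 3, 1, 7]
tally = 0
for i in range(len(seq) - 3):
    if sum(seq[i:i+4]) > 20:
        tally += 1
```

Let's trace through this code step by step.

Initialize: seq = [2, 7, 9, 3, 1, 7]
Initialize: tally = 0
Entering loop: for i in range(len(seq) - 3):
After iteration 1: i = 0, tally = 1
After iteration 2: i = 1, tally = 1
After iteration 3: i = 2, tally = 1
Loop ends.

Final answer: 1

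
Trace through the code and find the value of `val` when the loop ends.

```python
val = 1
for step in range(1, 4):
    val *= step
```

Let's trace through this code step by step.

Initialize: val = 1
Entering loop: for step in range(1, 4):
After iteration 1: step = 1, val = 1
After iteration 2: step = 2, val = 2
After iteration 3: step = 3, val = 6
Loop ends.

Final answer: 6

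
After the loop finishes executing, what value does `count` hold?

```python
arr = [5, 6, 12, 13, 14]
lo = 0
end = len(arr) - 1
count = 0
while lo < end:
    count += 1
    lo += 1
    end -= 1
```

Let's trace through this code step by step.

Initialize: arr = [5, 6, 12, 13, 14]
Initialize: lo = 0
Initialize: end = 4
Initialize: count = 0
Entering loop: while lo < end:
After iteration 1: lo = 1, end = 3, count = 1
After iteration 2: lo = 2, end = 2, count = 2
Loop ends.

Final answer: 2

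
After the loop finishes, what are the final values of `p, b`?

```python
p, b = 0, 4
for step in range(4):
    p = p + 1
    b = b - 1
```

Let's trace through this code step by step.

Initialize: p = 0
Initialize: b = 4
Entering loop: for step in range(4):
After iteration 1: step = 0, p = 1, b = 3
After iteration 2: step = 1, p = 2, b = 2
After iteration 3: step = 2, p = 3, b = 1
After iteration 4: step = 3, p = 4, b = 0
Loop ends.

Final answer: 4, 0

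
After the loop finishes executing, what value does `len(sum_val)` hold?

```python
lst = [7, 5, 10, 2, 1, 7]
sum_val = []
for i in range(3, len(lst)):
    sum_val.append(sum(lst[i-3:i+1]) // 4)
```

Let's trace through this code step by step.

Initialize: lst = [7, 5, 10, 2, 1, 7]
Initialize: sum_val = []
Entering loop: for i in range(3, len(lst)):
After iteration 1: i = 3, sum_val = [6]
After iteration 2: i = 4, sum_val = [6, 4]
After iteration 3: i = 5, sum_val = [6, 4, 5]
Loop ends.
len(sum_val) = 3

Final answer: 3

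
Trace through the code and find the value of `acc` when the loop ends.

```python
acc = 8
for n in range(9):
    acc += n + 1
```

Let's trace through this code step by step.

Initialize: acc = 8
Entering loop: for n in range(9):
After iteration 1: n = 0, acc = 9
After iteration 2: n = 1, acc = 11
After iteration 3: n = 2, acc = 14
After iteration 4: n = 3, acc = 18
After iteration 5: n = 4, acc = 23
After iteration 6: n = 5, acc = 29
After iteration 7: n = 6, acc = 36
After iteration 8: n = 7, acc = 44
After iteration 9: n = 8, acc = 53
Loop ends.

Final answer: 53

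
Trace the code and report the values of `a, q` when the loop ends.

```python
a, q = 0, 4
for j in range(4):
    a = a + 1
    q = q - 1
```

Let's trace through this code step by step.

Initialize: a = 0
Initialize: q = 4
Entering loop: for j in range(4):
After iteration 1: j = 0, a = 1, q = 3
After iteration 2: j = 1, a = 2, q = 2
After iteration 3: j = 2, a = 3, q = 1
After iteration 4: j = 3, a = 4, q = 0
Loop ends.

Final answer: 4, 0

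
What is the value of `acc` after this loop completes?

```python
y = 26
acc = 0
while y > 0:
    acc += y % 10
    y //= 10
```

Let's trace through this code step by step.

Initialize: y = 26
Initialize: acc = 0
Entering loop: while y > 0:
After iteration 1: y = 2, acc = 6
After iteration 2: y = 0, acc = 8
Loop ends.

Final answer: 8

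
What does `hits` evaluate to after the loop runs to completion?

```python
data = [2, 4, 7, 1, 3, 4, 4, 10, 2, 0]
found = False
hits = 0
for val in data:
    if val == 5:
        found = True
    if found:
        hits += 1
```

Let's trace through this code step by step.

Initialize: data = [2, 4, 7, 1, 3, 4, 4, 10, 2, 0]
Initialize: found = False
Initialize: hits = 0
Entering loop: for val in data:
After iteration 1: val = 2, hits = 0
After iteration 2: val = 4, hits = 0
After iteration 3: val = 7, hits = 0
After iteration 4: val = 1, hits = 0
After iteration 5: val = 3, hits = 0
After iteration 6: val = 4, hits = 0
After iteration 7: val = 4, hits = 0
After iteration 8: val = 10, hits = 0
After iteration 9: val = 2, hits = 0
After iteration 10: val = 0, hits = 0
Loop ends.

Final answer: 0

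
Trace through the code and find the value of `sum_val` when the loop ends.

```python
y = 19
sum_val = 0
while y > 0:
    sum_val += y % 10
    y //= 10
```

Let's trace through this code step by step.

Initialize: y = 19
Initialize: sum_val = 0
Entering loop: while y > 0:
After iteration 1: y = 1, sum_val = 9
After iteration 2: y = 0, sum_val = 10
Loop ends.

Final answer: 10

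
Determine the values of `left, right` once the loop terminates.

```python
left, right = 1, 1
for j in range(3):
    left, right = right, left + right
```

Let's trace through this code step by step.

Initialize: left = 1
Initialize: right = 1
Entering loop: for j in range(3):
After iteration 1: j = 0, left = 1, right = 2
After iteration 2: j = 1, left = 2, right = 3
After iteration 3: j = 2, left = 3, right = 5
Loop ends.

Final answer: 3, 5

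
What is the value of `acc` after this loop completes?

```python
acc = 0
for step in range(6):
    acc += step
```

Let's trace through this code step by step.

Initialize: acc = 0
Entering loop: for step in range(6):
After iteration 1: step = 0, acc = 0
After iteration 2: step = 1, acc = 1
After iteration 3: step = 2, acc = 3
After iteration 4: step = 3, acc = 6
After iteration 5: step = 4, acc = 10
After iteration 6: step = 5, acc = 15
Loop ends.

Final answer: 15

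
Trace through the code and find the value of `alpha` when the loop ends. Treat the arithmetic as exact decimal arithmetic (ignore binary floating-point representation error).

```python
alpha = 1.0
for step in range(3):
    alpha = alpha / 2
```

Let's trace through this code step by step.

Initialize: alpha = 1.0
Entering loop: for step in range(3):
After iteration 1: step = 0, alpha = 0.5
After iteration 2: step = 1, alpha = 0.25
After iteration 3: step = 2, alpha = 0.125
Loop ends.

Final answer: 0.125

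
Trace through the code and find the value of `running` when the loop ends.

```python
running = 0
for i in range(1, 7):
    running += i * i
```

Let's trace through this code step by step.

Initialize: running = 0
Entering loop: for i in range(1, 7):
After iteration 1: i = 1, running = 1
After iteration 2: i = 2, running = 5
After iteration 3: i = 3, running = 14
After iteration 4: i = 4, running = 30
After iteration 5: i = 5, running = 55
After iteration 6: i = 6, running = 91
Loop ends.

Final answer: 91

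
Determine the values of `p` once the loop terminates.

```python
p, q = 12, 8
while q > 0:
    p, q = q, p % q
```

Let's trace through this code step by step.

Initialize: p = 12
Initialize: q = 8
Entering loop: while q > 0:
After iteration 1: p = 8, q = 4
After iteration 2: p = 4, q = 0
Loop ends.

Final answer: 4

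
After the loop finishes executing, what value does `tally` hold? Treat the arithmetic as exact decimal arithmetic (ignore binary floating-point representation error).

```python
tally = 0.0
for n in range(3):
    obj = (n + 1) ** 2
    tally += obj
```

Let's trace through this code step by step.

Initialize: tally = 0.0
Entering loop: for n in range(3):
After iteration 1: n = 0, tally = 1.0, obj = 1
After iteration 2: n = 1, tally = 5.0, obj = 4
After iteration 3: n = 2, tally = 14.0, obj = 9
Loop ends.

Final answer: 14.0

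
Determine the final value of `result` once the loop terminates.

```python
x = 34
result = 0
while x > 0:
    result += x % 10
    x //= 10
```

Let's trace through this code step by step.

Initialize: x = 34
Initialize: result = 0
Entering loop: while x > 0:
After iteration 1: x = 3, result = 4
After iteration 2: x = 0, result = 7
Loop ends.

Final answer: 7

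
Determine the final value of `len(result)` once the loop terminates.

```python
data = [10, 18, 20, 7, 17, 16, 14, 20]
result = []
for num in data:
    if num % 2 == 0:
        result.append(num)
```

Let's trace through this code step by step.

Initialize: data = [10, 18, 20, 7, 17, 16, 14, 20]
Initialize: result = []
Entering loop: for num in data:
After iteration 1: num = 10, result = [10]
After iteration 2: num = 18, result = [10, 18]
After iteration 3: num = 20, result = [10, 18, 20]
After iteration 4: num = 7, result = [10, 18, 20]
After iteration 5: num = 17, result = [10, 18, 20]
After iteration 6: num = 16, result = [10, 18, 20, 16]
After iteration 7: num = 14, result = [10, 18, 20, 16, 14]
After iteration 8: num = 20, result = [10, 18, 20, 16, 14, 20]
Loop ends.
len(result) = 6

Final answer: 6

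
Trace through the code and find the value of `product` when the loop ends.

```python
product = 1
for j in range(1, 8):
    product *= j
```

Let's trace through this code step by step.

Initialize: product = 1
Entering loop: for j in range(1, 8):
After iteration 1: j = 1, product = 1
After iteration 2: j = 2, product = 2
After iteration 3: j = 3, product = 6
After iteration 4: j = 4, product = 24
After iteration 5: j = 5, product = 120
After iteration 6: j = 6, product = 720
After iteration 7: j = 7, product = 5040
Loop ends.

Final answer: 5040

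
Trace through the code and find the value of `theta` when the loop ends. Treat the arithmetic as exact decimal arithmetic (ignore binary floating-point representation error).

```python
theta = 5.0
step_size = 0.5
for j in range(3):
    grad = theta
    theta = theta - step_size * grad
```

Let's trace through this code step by step.

Initialize: theta = 5.0
Initialize: step_size = 0.5
Entering loop: for j in range(3):
After iteration 1: j = 0, theta = 2.5, grad = 5.0
After iteration 2: j = 1, theta = 1.25, grad = 2.5
After iteration 3: j = 2, theta = 0.625, grad = 1.25
Loop ends.

Final answer: 0.625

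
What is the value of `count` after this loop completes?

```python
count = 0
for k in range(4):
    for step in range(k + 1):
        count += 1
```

Let's trace through this code step by step.

Initialize: count = 0
Entering loop: for k in range(4):
After iteration 1: k = 0, count = 1, step = 0
After iteration 2: k = 1, count = 3, step = 1
After iteration 3: k = 2, count = 6, step = 2
After iteration 4: k = 3, count = 10, step = 3
Loop ends.

Final answer: 10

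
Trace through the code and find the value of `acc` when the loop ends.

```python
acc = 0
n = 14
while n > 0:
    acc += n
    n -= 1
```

Let's trace through this code step by step.

Initialize: acc = 0
Initialize: n = 14
Entering loop: while n > 0:
After iteration 1: acc = 14, n = 13
After iteration 2: acc = 27, n = 12
After iteration 3: acc = 39, n = 11
After iteration 4: acc = 50, n = 10
After iteration 5: acc = 60, n = 9
After iteration 6: acc = 69, n = 8
After iteration 7: acc = 77, n = 7
After iteration 8: acc = 84, n = 6
After iteration 9: acc = 90, n = 5
After iteration 10: acc = 95, n = 4
After iteration 11: acc = 99, n = 3
After iteration 12: acc = 102, n = 2
After iteration 13: acc = 104, n = 1
After iteration 14: acc = 105, n = 0
Loop ends.

Final answer: 105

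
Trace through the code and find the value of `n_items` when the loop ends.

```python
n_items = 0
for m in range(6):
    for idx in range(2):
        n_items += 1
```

Let's trace through this code step by step.

Initialize: n_items = 0
Entering loop: for m in range(6):
After iteration 1: m = 0, n_items = 2
After iteration 2: m = 1, n_items = 4
After iteration 3: m = 2, n_items = 6
After iteration 4: m = 3, n_items = 8
After iteration 5: m = 4, n_items = 10
After iteration 6: m = 5, n_items = 12
Loop ends.

Final answer: 12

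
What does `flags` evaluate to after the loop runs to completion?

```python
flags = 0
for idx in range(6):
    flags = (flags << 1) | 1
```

Let's trace through this code step by step.

Initialize: flags = 0
Entering loop: for idx in range(6):
After iteration 1: idx = 0, flags = 1
After iteration 2: idx = 1, flags = 3
After iteration 3: idx = 2, flags = 7
After iteration 4: idx = 3, flags = 15
After iteration 5: idx = 4, flags = 31
After iteration 6: idx = 5, flags = 63
Loop ends.

Final answer: 63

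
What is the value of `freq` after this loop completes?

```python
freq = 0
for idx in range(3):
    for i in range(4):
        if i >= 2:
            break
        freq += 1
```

Let's trace through this code step by step.

Initialize: freq = 0
Entering loop: for idx in range(3):
After iteration 1: idx = 0, freq = 2
After iteration 2: idx = 1, freq = 4
After iteration 3: idx = 2, freq = 6
Loop ends.

Final answer: 6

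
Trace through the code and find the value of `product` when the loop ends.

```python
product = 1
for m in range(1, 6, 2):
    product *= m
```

Let's trace through this code step by step.

Initialize: product = 1
Entering loop: for m in range(1, 6, 2):
After iteration 1: m = 1, product = 1
After iteration 2: m = 3, product = 3
After iteration 3: m = 5, product = 15
Loop ends.

Final answer: 15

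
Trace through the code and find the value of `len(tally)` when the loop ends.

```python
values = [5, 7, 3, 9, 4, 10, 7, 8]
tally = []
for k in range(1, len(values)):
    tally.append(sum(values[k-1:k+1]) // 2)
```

Let's trace through this code step by step.

Initialize: values = [5, 7, 3, 9, 4, 10, 7, 8]
Initialize: tally = []
Entering loop: for k in range(1, len(values)):
After iteration 1: k = 1, tally = [6]
After iteration 2: k = 2, tally = [6, 5]
After iteration 3: k = 3, tally = [6, 5, 6]
After iteration 4: k = 4, tally = [6, 5, 6, 6]
After iteration 5: k = 5, tally = [6, 5, 6, 6, 7]
After iteration 6: k = 6, tally = [6, 5, 6, 6, 7, 8]
After iteration 7: k = 7, tally = [6, 5, 6, 6, 7, 8, 7]
Loop ends.
len(tally) = 7

Final answer: 7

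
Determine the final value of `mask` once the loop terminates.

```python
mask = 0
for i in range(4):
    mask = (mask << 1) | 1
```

Let's trace through this code step by step.

Initialize: mask = 0
Entering loop: for i in range(4):
After iteration 1: i = 0, mask = 1
After iteration 2: i = 1, mask = 3
After iteration 3: i = 2, mask = 7
After iteration 4: i = 3, mask = 15
Loop ends.

Final answer: 15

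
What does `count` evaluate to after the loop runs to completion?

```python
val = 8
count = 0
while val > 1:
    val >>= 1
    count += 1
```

Let's trace through this code step by step.

Initialize: val = 8
Initialize: count = 0
Entering loop: while val > 1:
After iteration 1: val = 4, count = 1
After iteration 2: val = 2, count = 2
After iteration 3: val = 1, count = 3
Loop ends.

Final answer: 3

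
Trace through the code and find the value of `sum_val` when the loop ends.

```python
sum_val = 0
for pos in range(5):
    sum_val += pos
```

Let's trace through this code step by step.

Initialize: sum_val = 0
Entering loop: for pos in range(5):
After iteration 1: pos = 0, sum_val = 0
After iteration 2: pos = 1, sum_val = 1
After iteration 3: pos = 2, sum_val = 3
After iteration 4: pos = 3, sum_val = 6
After iteration 5: pos = 4, sum_val = 10
Loop ends.

Final answer: 10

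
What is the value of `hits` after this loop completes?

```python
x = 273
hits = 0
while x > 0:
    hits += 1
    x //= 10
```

Let's trace through this code step by step.

Initialize: x = 273
Initialize: hits = 0
Entering loop: while x > 0:
After iteration 1: x = 27, hits = 1
After iteration 2: x = 2, hits = 2
After iteration 3: x = 0, hits = 3
Loop ends.

Final answer: 3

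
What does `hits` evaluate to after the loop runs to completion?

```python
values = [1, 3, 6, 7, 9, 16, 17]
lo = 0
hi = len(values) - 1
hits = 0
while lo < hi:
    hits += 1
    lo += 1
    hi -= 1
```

Let's trace through this code step by step.

Initialize: values = [1, 3, 6, 7, 9, 16, 17]
Initialize: lo = 0
Initialize: hi = 6
Initialize: hits = 0
Entering loop: while lo < hi:
After iteration 1: lo = 1, hi = 5, hits = 1
After iteration 2: lo = 2, hi = 4, hits = 2
After iteration 3: lo = 3, hi = 3, hits = 3
Loop ends.

Final answer: 3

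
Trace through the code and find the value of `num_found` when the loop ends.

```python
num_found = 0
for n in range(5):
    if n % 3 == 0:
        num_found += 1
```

Let's trace through this code step by step.

Initialize: num_found = 0
Entering loop: for n in range(5):
After iteration 1: n = 0, num_found = 1
After iteration 2: n = 1, num_found = 1
After iteration 3: n = 2, num_found = 1
After iteration 4: n = 3, num_found = 2
After iteration 5: n = 4, num_found = 2
Loop ends.

Final answer: 2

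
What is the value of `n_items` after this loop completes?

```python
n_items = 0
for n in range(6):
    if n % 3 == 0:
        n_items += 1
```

Let's trace through this code step by step.

Initialize: n_items = 0
Entering loop: for n in range(6):
After iteration 1: n = 0, n_items = 1
After iteration 2: n = 1, n_items = 1
After iteration 3: n = 2, n_items = 1
After iteration 4: n = 3, n_items = 2
After iteration 5: n = 4, n_items = 2
After iteration 6: n = 5, n_items = 2
Loop ends.

Final answer: 2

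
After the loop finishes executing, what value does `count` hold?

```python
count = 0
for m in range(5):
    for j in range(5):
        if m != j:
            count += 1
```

Let's trace through this code step by step.

Initialize: count = 0
Entering loop: for m in range(5):
After iteration 1: m = 0, count = 4
After iteration 2: m = 1, count = 8
After iteration 3: m = 2, count = 12
After iteration 4: m = 3, count = 16
After iteration 5: m = 4, count = 20
Loop ends.

Final answer: 20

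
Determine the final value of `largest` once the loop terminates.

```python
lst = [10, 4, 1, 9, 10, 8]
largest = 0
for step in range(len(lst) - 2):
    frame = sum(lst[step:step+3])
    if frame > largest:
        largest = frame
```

Let's trace through this code step by step.

Initialize: lst = [10, 4, 1, 9, 10, 8]
Initialize: largest = 0
Entering loop: for step in range(len(lst) - 2):
After iteration 1: step = 0, largest = 15, frame = 15
After iteration 2: step = 1, largest = 15, frame = 14
After iteration 3: step = 2, largest = 20, frame = 20
After iteration 4: step = 3, largest = 27, frame = 27
Loop ends.

Final answer: 27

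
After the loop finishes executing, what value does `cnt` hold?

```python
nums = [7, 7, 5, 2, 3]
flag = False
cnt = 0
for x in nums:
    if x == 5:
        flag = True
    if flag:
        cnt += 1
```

Let's trace through this code step by step.

Initialize: nums = [7, 7, 5, 2, 3]
Initialize: flag = False
Initialize: cnt = 0
Entering loop: for x in nums:
After iteration 1: x = 7, flag = False, cnt = 0
After iteration 2: x = 7, flag = False, cnt = 0
After iteration 3: x = 5, flag = True, cnt = 1
After iteration 4: x = 2, flag = True, cnt = 2
After iteration 5: x = 3, flag = True, cnt = 3
Loop ends.

Final answer: 3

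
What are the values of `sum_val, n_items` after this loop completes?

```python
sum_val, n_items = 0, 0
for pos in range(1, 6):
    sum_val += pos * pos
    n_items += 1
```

Let's trace through this code step by step.

Initialize: sum_val = 0
Initialize: n_items = 0
Entering loop: for pos in range(1, 6):
After iteration 1: pos = 1, sum_val = 1, n_items = 1
After iteration 2: pos = 2, sum_val = 5, n_items = 2
After iteration 3: pos = 3, sum_val = 14, n_items = 3
After iteration 4: pos = 4, sum_val = 30, n_items = 4
After iteration 5: pos = 5, sum_val = 55, n_items = 5
Loop ends.

Final answer: 55, 5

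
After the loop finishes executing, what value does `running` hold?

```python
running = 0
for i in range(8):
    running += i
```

Let's trace through this code step by step.

Initialize: running = 0
Entering loop: for i in range(8):
After iteration 1: i = 0, running = 0
After iteration 2: i = 1, running = 1
After iteration 3: i = 2, running = 3
After iteration 4: i = 3, running = 6
After iteration 5: i = 4, running = 10
After iteration 6: i = 5, running = 15
After iteration 7: i = 6, running = 21
After iteration 8: i = 7, running = 28
Loop ends.

Final answer: 28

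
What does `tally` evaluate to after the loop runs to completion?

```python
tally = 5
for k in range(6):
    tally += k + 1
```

Let's trace through this code step by step.

Initialize: tally = 5
Entering loop: for k in range(6):
After iteration 1: k = 0, tally = 6
After iteration 2: k = 1, tally = 8
After iteration 3: k = 2, tally = 11
After iteration 4: k = 3, tally = 15
After iteration 5: k = 4, tally = 20
After iteration 6: k = 5, tally = 26
Loop ends.

Final answer: 26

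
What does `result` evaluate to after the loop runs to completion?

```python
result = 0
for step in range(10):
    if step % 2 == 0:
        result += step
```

Let's trace through this code step by step.

Initialize: result = 0
Entering loop: for step in range(10):
After iteration 1: step = 0, result = 0
After iteration 2: step = 1, result = 0
After iteration 3: step = 2, result = 2
After iteration 4: step = 3, result = 2
After iteration 5: step = 4, result = 6
After iteration 6: step = 5, result = 6
After iteration 7: step = 6, result = 12
After iteration 8: step = 7, result = 12
After iteration 9: step = 8, result = 20
After iteration 10: step = 9, result = 20
Loop ends.

Final answer: 20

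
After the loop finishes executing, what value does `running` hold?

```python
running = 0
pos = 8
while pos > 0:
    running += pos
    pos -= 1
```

Let's trace through this code step by step.

Initialize: running = 0
Initialize: pos = 8
Entering loop: while pos > 0:
After iteration 1: running = 8, pos = 7
After iteration 2: running = 15, pos = 6
After iteration 3: running = 21, pos = 5
After iteration 4: running = 26, pos = 4
After iteration 5: running = 30, pos = 3
After iteration 6: running = 33, pos = 2
After iteration 7: running = 35, pos = 1
After iteration 8: running = 36, pos = 0
Loop ends.

Final answer: 36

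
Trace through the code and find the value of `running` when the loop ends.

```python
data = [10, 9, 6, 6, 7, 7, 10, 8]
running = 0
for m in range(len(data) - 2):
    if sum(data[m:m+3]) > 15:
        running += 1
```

Let's trace through this code step by step.

Initialize: data = [10, 9, 6, 6, 7, 7, 10, 8]
Initialize: running = 0
Entering loop: for m in range(len(data) - 2):
After iteration 1: m = 0, running = 1
After iteration 2: m = 1, running = 2
After iteration 3: m = 2, running = 3
After iteration 4: m = 3, running = 4
After iteration 5: m = 4, running = 5
After iteration 6: m = 5, running = 6
Loop ends.

Final answer: 6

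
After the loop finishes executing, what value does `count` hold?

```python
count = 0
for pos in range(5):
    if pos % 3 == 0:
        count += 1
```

Let's trace through this code step by step.

Initialize: count = 0
Entering loop: for pos in range(5):
After iteration 1: pos = 0, count = 1
After iteration 2: pos = 1, count = 1
After iteration 3: pos = 2, count = 1
After iteration 4: pos = 3, count = 2
After iteration 5: pos = 4, count = 2
Loop ends.

Final answer: 2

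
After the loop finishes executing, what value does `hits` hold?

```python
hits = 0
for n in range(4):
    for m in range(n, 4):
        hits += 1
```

Let's trace through this code step by step.

Initialize: hits = 0
Entering loop: for n in range(4):
After iteration 1: n = 0, hits = 4
After iteration 2: n = 1, hits = 7
After iteration 3: n = 2, hits = 9
After iteration 4: n = 3, hits = 10
Loop ends.

Final answer: 10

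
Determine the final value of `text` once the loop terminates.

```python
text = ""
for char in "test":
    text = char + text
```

Let's trace through this code step by step.

Initialize: text = ''
Entering loop: for char in "test":
After iteration 1: char = 't', text = 't'
After iteration 2: char = 'e', text = 'et'
After iteration 3: char = 's', text = 'set'
After iteration 4: char = 't', text = 'tset'
Loop ends.

Final answer: 'tset'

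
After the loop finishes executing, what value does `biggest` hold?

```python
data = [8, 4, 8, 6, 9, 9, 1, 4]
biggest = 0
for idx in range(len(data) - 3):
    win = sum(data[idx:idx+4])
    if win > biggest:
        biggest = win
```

Let's trace through this code step by step.

Initialize: data = [8, 4, 8, 6, 9, 9, 1, 4]
Initialize: biggest = 0
Entering loop: for idx in range(len(data) - 3):
After iteration 1: idx = 0, biggest = 26, win = 26
After iteration 2: idx = 1, biggest = 27, win = 27
After iteration 3: idx = 2, biggest = 32, win = 32
After iteration 4: idx = 3, biggest = 32, win = 25
After iteration 5: idx = 4, biggest = 32, win = 23
Loop ends.

Final answer: 32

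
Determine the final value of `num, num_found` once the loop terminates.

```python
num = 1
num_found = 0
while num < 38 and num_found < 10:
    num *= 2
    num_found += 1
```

Let's trace through this code step by step.

Initialize: num = 1
Initialize: num_found = 0
Entering loop: while num < 38 and num_found < 10:
After iteration 1: num = 2, num_found = 1
After iteration 2: num = 4, num_found = 2
After iteration 3: num = 8, num_found = 3
After iteration 4: num = 16, num_found = 4
After iteration 5: num = 32, num_found = 5
After iteration 6: num = 64, num_found = 6
Loop ends.

Final answer: 64, 6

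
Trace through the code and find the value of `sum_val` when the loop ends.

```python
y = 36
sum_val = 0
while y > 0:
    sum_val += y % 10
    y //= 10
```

Let's trace through this code step by step.

Initialize: y = 36
Initialize: sum_val = 0
Entering loop: while y > 0:
After iteration 1: y = 3, sum_val = 6
After iteration 2: y = 0, sum_val = 9
Loop ends.

Final answer: 9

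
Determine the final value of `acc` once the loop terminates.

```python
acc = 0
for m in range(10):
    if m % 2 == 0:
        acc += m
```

Let's trace through this code step by step.

Initialize: acc = 0
Entering loop: for m in range(10):
After iteration 1: m = 0, acc = 0
After iteration 2: m = 1, acc = 0
After iteration 3: m = 2, acc = 2
After iteration 4: m = 3, acc = 2
After iteration 5: m = 4, acc = 6
After iteration 6: m = 5, acc = 6
After iteration 7: m = 6, acc = 12
After iteration 8: m = 7, acc = 12
After iteration 9: m = 8, acc = 20
After iteration 10: m = 9, acc = 20
Loop ends.

Final answer: 20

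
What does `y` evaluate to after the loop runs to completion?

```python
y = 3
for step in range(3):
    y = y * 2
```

Let's trace through this code step by step.

Initialize: y = 3
Entering loop: for step in range(3):
After iteration 1: step = 0, y = 6
After iteration 2: step = 1, y = 12
After iteration 3: step = 2, y = 24
Loop ends.

Final answer: 24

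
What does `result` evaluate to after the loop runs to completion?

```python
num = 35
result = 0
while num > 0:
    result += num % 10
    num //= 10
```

Let's trace through this code step by step.

Initialize: num = 35
Initialize: result = 0
Entering loop: while num > 0:
After iteration 1: num = 3, result = 5
After iteration 2: num = 0, result = 8
Loop ends.

Final answer: 8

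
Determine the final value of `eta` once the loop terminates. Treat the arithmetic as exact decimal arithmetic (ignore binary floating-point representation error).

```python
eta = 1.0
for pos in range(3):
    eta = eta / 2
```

Let's trace through this code step by step.

Initialize: eta = 1.0
Entering loop: for pos in range(3):
After iteration 1: pos = 0, eta = 0.5
After iteration 2: pos = 1, eta = 0.25
After iteration 3: pos = 2, eta = 0.125
Loop ends.

Final answer: 0.125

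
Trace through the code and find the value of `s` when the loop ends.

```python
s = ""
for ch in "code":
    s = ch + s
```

Let's trace through this code step by step.

Initialize: s = ''
Entering loop: for ch in "code":
After iteration 1: ch = 'c', s = 'c'
After iteration 2: ch = 'o', s = 'oc'
After iteration 3: ch = 'd', s = 'doc'
After iteration 4: ch = 'e', s = 'edoc'
Loop ends.

Final answer: 'edoc'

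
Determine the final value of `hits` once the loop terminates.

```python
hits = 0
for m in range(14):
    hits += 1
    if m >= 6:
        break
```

Let's trace through this code step by step.

Initialize: hits = 0
Entering loop: for m in range(14):
After iteration 1: m = 0, hits = 1
After iteration 2: m = 1, hits = 2
After iteration 3: m = 2, hits = 3
After iteration 4: m = 3, hits = 4
After iteration 5: m = 4, hits = 5
After iteration 6: m = 5, hits = 6
After iteration 7: m = 6, hits = 7
Loop ends.

Final answer: 7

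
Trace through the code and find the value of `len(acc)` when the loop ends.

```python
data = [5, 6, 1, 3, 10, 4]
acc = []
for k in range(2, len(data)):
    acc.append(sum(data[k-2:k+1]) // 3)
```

Let's trace through this code step by step.

Initialize: data = [5, 6, 1, 3, 10, 4]
Initialize: acc = []
Entering loop: for k in range(2, len(data)):
After iteration 1: k = 2, acc = [4]
After iteration 2: k = 3, acc = [4, 3]
After iteration 3: k = 4, acc = [4, 3, 4]
After iteration 4: k = 5, acc = [4, 3, 4, 5]
Loop ends.
len(acc) = 4

Final answer: 4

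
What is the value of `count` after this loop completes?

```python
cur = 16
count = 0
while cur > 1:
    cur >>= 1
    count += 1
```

Let's trace through this code step by step.

Initialize: cur = 16
Initialize: count = 0
Entering loop: while cur > 1:
After iteration 1: cur = 8, count = 1
After iteration 2: cur = 4, count = 2
After iteration 3: cur = 2, count = 3
After iteration 4: cur = 1, count = 4
Loop ends.

Final answer: 4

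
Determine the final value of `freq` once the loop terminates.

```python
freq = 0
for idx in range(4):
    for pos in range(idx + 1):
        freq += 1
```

Let's trace through this code step by step.

Initialize: freq = 0
Entering loop: for idx in range(4):
After iteration 1: idx = 0, freq = 1, pos = 0
After iteration 2: idx = 1, freq = 3, pos = 1
After iteration 3: idx = 2, freq = 6, pos = 2
After iteration 4: idx = 3, freq = 10, pos = 3
Loop ends.

Final answer: 10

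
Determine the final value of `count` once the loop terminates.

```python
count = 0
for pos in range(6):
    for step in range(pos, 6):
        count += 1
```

Let's trace through this code step by step.

Initialize: count = 0
Entering loop: for pos in range(6):
After iteration 1: pos = 0, count = 6
After iteration 2: pos = 1, count = 11
After iteration 3: pos = 2, count = 15
After iteration 4: pos = 3, count = 18
After iteration 5: pos = 4, count = 20
After iteration 6: pos = 5, count = 21
Loop ends.

Final answer: 21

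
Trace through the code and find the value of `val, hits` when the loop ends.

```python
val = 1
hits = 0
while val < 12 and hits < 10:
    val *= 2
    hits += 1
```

Let's trace through this code step by step.

Initialize: val = 1
Initialize: hits = 0
Entering loop: while val < 12 and hits < 10:
After iteration 1: val = 2, hits = 1
After iteration 2: val = 4, hits = 2
After iteration 3: val = 8, hits = 3
After iteration 4: val = 16, hits = 4
Loop ends.

Final answer: 16, 4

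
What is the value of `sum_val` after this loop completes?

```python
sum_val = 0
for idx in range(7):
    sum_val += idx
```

Let's trace through this code step by step.

Initialize: sum_val = 0
Entering loop: for idx in range(7):
After iteration 1: idx = 0, sum_val = 0
After iteration 2: idx = 1, sum_val = 1
After iteration 3: idx = 2, sum_val = 3
After iteration 4: idx = 3, sum_val = 6
After iteration 5: idx = 4, sum_val = 10
After iteration 6: idx = 5, sum_val = 15
After iteration 7: idx = 6, sum_val = 21
Loop ends.

Final answer: 21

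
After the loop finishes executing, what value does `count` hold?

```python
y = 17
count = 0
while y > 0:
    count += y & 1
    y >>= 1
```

Let's trace through this code step by step.

Initialize: y = 17
Initialize: count = 0
Entering loop: while y > 0:
After iteration 1: y = 8, count = 1
After iteration 2: y = 4, count = 1
After iteration 3: y = 2, count = 1
After iteration 4: y = 1, count = 1
After iteration 5: y = 0, count = 2
Loop ends.

Final answer: 2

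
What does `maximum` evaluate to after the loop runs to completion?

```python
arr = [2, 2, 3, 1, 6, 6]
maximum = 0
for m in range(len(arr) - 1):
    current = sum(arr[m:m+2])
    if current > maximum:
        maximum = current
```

Let's trace through this code step by step.

Initialize: arr = [2, 2, 3, 1, 6, 6]
Initialize: maximum = 0
Entering loop: for m in range(len(arr) - 1):
After iteration 1: m = 0, maximum = 4, current = 4
After iteration 2: m = 1, maximum = 5, current = 5
After iteration 3: m = 2, maximum = 5, current = 4
After iteration 4: m = 3, maximum = 7, current = 7
After iteration 5: m = 4, maximum = 12, current = 12
Loop ends.

Final answer: 12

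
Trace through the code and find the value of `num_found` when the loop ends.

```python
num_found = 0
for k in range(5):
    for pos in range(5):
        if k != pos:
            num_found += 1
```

Let's trace through this code step by step.

Initialize: num_found = 0
Entering loop: for k in range(5):
After iteration 1: k = 0, num_found = 4
After iteration 2: k = 1, num_found = 8
After iteration 3: k = 2, num_found = 12
After iteration 4: k = 3, num_found = 16
After iteration 5: k = 4, num_found = 20
Loop ends.

Final answer: 20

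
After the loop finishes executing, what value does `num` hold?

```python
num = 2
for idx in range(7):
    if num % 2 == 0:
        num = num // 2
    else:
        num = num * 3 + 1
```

Let's trace through this code step by step.

Initialize: num = 2
Entering loop: for idx in range(7):
After iteration 1: idx = 0, num = 1
After iteration 2: idx = 1, num = 4
After iteration 3: idx = 2, num = 2
After iteration 4: idx = 3, num = 1
After iteration 5: idx = 4, num = 4
After iteration 6: idx = 5, num = 2
After iteration 7: idx = 6, num = 1
Loop ends.

Final answer: 1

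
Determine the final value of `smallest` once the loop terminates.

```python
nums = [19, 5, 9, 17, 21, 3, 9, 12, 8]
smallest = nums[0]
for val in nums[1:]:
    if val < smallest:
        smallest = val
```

Let's trace through this code step by step.

Initialize: nums = [19, 5, 9, 17, 21, 3, 9, 12, 8]
Initialize: smallest = 19
Entering loop: for val in nums[1:]:
After iteration 1: val = 5, smallest = 5
After iteration 2: val = 9, smallest = 5
After iteration 3: val = 17, smallest = 5
After iteration 4: val = 21, smallest = 5
After iteration 5: val = 3, smallest = 3
After iteration 6: val = 9, smallest = 3
After iteration 7: val = 12, smallest = 3
After iteration 8: val = 8, smallest = 3
Loop ends.

Final answer: 3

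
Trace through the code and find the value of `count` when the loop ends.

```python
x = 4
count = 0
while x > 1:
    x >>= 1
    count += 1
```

Let's trace through this code step by step.

Initialize: x = 4
Initialize: count = 0
Entering loop: while x > 1:
After iteration 1: x = 2, count = 1
After iteration 2: x = 1, count = 2
Loop ends.

Final answer: 2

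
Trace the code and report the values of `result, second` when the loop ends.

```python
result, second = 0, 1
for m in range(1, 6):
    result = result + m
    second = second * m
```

Let's trace through this code step by step.

Initialize: result = 0
Initialize: second = 1
Entering loop: for m in range(1, 6):
After iteration 1: m = 1, result = 1, second = 1
After iteration 2: m = 2, result = 3, second = 2
After iteration 3: m = 3, result = 6, second = 6
After iteration 4: m = 4, result = 10, second = 24
After iteration 5: m = 5, result = 15, second = 120
Loop ends.

Final answer: 15, 120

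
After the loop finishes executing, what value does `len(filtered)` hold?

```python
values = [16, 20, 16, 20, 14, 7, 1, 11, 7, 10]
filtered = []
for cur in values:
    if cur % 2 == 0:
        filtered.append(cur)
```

Let's trace through this code step by step.

Initialize: values = [16, 20, 16, 20, 14, 7, 1, 11, 7, 10]
Initialize: filtered = []
Entering loop: for cur in values:
After iteration 1: cur = 16, filtered = [16]
After iteration 2: cur = 20, filtered = [16, 20]
After iteration 3: cur = 16, filtered = [16, 20, 16]
After iteration 4: cur = 20, filtered = [16, 20, 16, 20]
After iteration 5: cur = 14, filtered = [16, 20, 16, 20, 14]
After iteration 6: cur = 7, filtered = [16, 20, 16, 20, 14]
After iteration 7: cur = 1, filtered = [16, 20, 16, 20, 14]
After iteration 8: cur = 11, filtered = [16, 20, 16, 20, 14]
After iteration 9: cur = 7, filtered = [16, 20, 16, 20, 14]
After iteration 10: cur = 10, filtered = [16, 20, 16, 20, 14, 10]
Loop ends.
len(filtered) = 6

Final answer: 6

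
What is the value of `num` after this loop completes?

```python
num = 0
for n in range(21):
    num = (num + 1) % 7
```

Let's trace through this code step by step.

Initialize: num = 0
Entering loop: for n in range(21):
After iteration 1: n = 0, num = 1
After iteration 2: n = 1, num = 2
After iteration 3: n = 2, num = 3
After iteration 4: n = 3, num = 4
After iteration 5: n = 4, num = 5
After iteration 6: n = 5, num = 6
After iteration 7: n = 6, num = 0
After iteration 8: n = 7, num = 1
After iteration 9: n = 8, num = 2
After iteration 10: n = 9, num = 3
After iteration 11: n = 10, num = 4
After iteration 12: n = 11, num = 5
After iteration 13: n = 12, num = 6
After iteration 14: n = 13, num = 0
After iteration 15: n = 14, num = 1
After iteration 16: n = 15, num = 2
After iteration 17: n = 16, num = 3
After iteration 18: n = 17, num = 4
After iteration 19: n = 18, num = 5
After iteration 20: n = 19, num = 6
After iteration 21: n = 20, num = 0
Loop ends.

Final answer: 0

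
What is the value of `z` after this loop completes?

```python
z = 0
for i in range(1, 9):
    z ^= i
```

Let's trace through this code step by step.

Initialize: z = 0
Entering loop: for i in range(1, 9):
After iteration 1: i = 1, z = 1
After iteration 2: i = 2, z = 3
After iteration 3: i = 3, z = 0
After iteration 4: i = 4, z = 4
After iteration 5: i = 5, z = 1
After iteration 6: i = 6, z = 7
After iteration 7: i = 7, z = 0
After iteration 8: i = 8, z = 8
Loop ends.

Final answer: 8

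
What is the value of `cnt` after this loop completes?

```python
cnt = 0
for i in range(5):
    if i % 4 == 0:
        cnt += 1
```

Let's trace through this code step by step.

Initialize: cnt = 0
Entering loop: for i in range(5):
After iteration 1: i = 0, cnt = 1
After iteration 2: i = 1, cnt = 1
After iteration 3: i = 2, cnt = 1
After iteration 4: i = 3, cnt = 1
After iteration 5: i = 4, cnt = 2
Loop ends.

Final answer: 2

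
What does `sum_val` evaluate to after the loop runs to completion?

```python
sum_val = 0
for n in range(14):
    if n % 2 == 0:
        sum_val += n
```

Let's trace through this code step by step.

Initialize: sum_val = 0
Entering loop: for n in range(14):
After iteration 1: n = 0, sum_val = 0
After iteration 2: n = 1, sum_val = 0
After iteration 3: n = 2, sum_val = 2
After iteration 4: n = 3, sum_val = 2
After iteration 5: n = 4, sum_val = 6
After iteration 6: n = 5, sum_val = 6
After iteration 7: n = 6, sum_val = 12
After iteration 8: n = 7, sum_val = 12
After iteration 9: n = 8, sum_val = 20
After iteration 10: n = 9, sum_val = 20
After iteration 11: n = 10, sum_val = 30
After iteration 12: n = 11, sum_val = 30
After iteration 13: n = 12, sum_val = 42
After iteration 14: n = 13, sum_val = 42
Loop ends.

Final answer: 42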